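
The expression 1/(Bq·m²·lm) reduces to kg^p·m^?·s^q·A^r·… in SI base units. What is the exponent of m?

Bq = 1/s = s⁻¹ (activity is decays per second).
So Bq⁻¹ = s.
lm = cd·sr = cd (luminous flux; sr is dimensionless).
So lm⁻¹ = cd⁻¹.
Combining: Bq⁻¹·m⁻²·lm⁻¹ = s · m⁻² · cd⁻¹ = m⁻²·s·cd⁻¹.
The exponent of m is -2.

-2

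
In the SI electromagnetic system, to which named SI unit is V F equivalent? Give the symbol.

C

V = kg·m²·s⁻³·A⁻¹.
F = kg⁻¹·m⁻²·s⁴·A².
Combining: V·F = (kg·m²·s⁻³·A⁻¹) · (kg⁻¹·m⁻²·s⁴·A²) = s·A.
s·A is the base-SI form of the coulomb.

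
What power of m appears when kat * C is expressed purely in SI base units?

0

kat = s⁻¹·mol.
C = s·A.
Combining: kat·C = (s⁻¹·mol) · (s·A) = A·mol.
The exponent of m is 0.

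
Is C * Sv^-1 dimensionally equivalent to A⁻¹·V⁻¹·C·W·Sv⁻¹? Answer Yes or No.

Yes

Left side:
  C = s·A.
  Sv = m²·s⁻².
  So Sv⁻¹ = m⁻²·s².
  Combining: C·Sv⁻¹ = (s·A) · (m⁻²·s²) = m⁻²·s³·A.
Right side:
  V = W/A (potential = power per current),
      = kg·m²·s⁻³·A⁻¹.
  So V⁻¹ = kg⁻¹·m⁻²·s³·A.
  C = A·s = s·A (charge = current × time).
  W = J/s (power = energy per time),
      = kg·m²·s⁻³.
  Sv = J/kg (equivalent dose = energy per mass),
      = m²·s⁻².
  So Sv⁻¹ = m⁻²·s².
  Combining: A⁻¹·V⁻¹·C·W·Sv⁻¹ = A⁻¹ · (kg⁻¹·m⁻²·s³·A) · (s·A) · (kg·m²·s⁻³) · (m⁻²·s²) = m⁻²·s³·A.
Both reduce to m⁻²·s³·A.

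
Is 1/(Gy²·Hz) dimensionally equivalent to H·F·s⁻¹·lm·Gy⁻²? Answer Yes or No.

Left side:
  Gy = m²·s⁻².
  So Gy⁻² = m⁻⁴·s⁴.
  Hz = s⁻¹.
  So Hz⁻¹ = s.
  Combining: Gy⁻²·Hz⁻¹ = (m⁻⁴·s⁴) · s = m⁻⁴·s⁵.
Right side:
  H = Wb/A (inductance = flux per current),
      = kg·m²·s⁻²·A⁻².
  F = C/V (capacitance = charge per voltage),
      = A·s/(kg·m²·s⁻³·A⁻¹) (substituting C and V),
      = kg⁻¹·m⁻²·s⁴·A².
  lm = cd·sr = cd (luminous flux; sr is dimensionless).
  Gy = J/kg (absorbed dose = energy per mass),
      = m²·s⁻².
  So Gy⁻² = m⁻⁴·s⁴.
  Combining: H·F·s⁻¹·lm·Gy⁻² = (kg·m²·s⁻²·A⁻²) · (kg⁻¹·m⁻²·s⁴·A²) · s⁻¹ · cd · (m⁻⁴·s⁴) = m⁻⁴·s⁵·cd.
Left is m⁻⁴·s⁵; right is m⁻⁴·s⁵·cd — different.

No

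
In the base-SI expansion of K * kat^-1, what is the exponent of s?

1

kat = s⁻¹·mol.
So kat⁻¹ = s·mol⁻¹.
Combining: K·kat⁻¹ = K · (s·mol⁻¹) = s·K·mol⁻¹.
The exponent of s is 1.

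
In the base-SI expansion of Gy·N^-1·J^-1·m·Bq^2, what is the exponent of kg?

-2

Gy = J/kg (absorbed dose = energy per mass),
    = m²·s⁻².
N = kg·m/s² = kg·m·s⁻² (force = mass × acceleration).
So N⁻¹ = kg⁻¹·m⁻¹·s².
J = N·m (work = force × distance),
    = kg·m²·s⁻².
So J⁻¹ = kg⁻¹·m⁻²·s².
Bq = 1/s = s⁻¹ (activity is decays per second).
So Bq² = s⁻².
Combining: Gy·N⁻¹·J⁻¹·m·Bq² = (m²·s⁻²) · (kg⁻¹·m⁻¹·s²) · (kg⁻¹·m⁻²·s²) · m · s⁻² = kg⁻².
The exponent of kg is -2.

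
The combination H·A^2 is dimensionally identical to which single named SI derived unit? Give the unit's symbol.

H = Wb/A (inductance = flux per current),
    = kg·m²·s⁻²·A⁻².
Combining: H·A² = (kg·m²·s⁻²·A⁻²) · A² = kg·m²·s⁻².
kg·m²·s⁻² is the base-SI form of the joule.

J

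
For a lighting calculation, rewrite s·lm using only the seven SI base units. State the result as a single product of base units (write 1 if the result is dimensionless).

lm = cd·sr = cd (luminous flux; sr is dimensionless).
Combining: s·lm = s · cd = s·cd.

s·cd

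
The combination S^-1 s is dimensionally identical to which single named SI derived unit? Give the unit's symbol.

H

S = 1/Ω (conductance is reciprocal resistance),
    = kg⁻¹·m⁻²·s³·A².
So S⁻¹ = kg·m²·s⁻³·A⁻².
Combining: S⁻¹·s = (kg·m²·s⁻³·A⁻²) · s = kg·m²·s⁻²·A⁻².
kg·m²·s⁻²·A⁻² is the base-SI form of the henry.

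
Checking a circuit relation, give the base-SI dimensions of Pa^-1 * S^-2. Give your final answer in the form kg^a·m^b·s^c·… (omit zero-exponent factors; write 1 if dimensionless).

kg·m⁵·s⁻⁴·A⁻⁴

Pa = kg·m⁻¹·s⁻².
So Pa⁻¹ = kg⁻¹·m·s².
S = kg⁻¹·m⁻²·s³·A².
So S⁻² = kg²·m⁴·s⁻⁶·A⁻⁴.
Combining: Pa⁻¹·S⁻² = (kg⁻¹·m·s²) · (kg²·m⁴·s⁻⁶·A⁻⁴) = kg·m⁵·s⁻⁴·A⁻⁴.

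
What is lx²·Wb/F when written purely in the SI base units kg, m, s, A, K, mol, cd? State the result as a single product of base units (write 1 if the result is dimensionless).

lx = lm/m² (illuminance = luminous flux per area),
    = m⁻²·cd.
So lx² = m⁻⁴·cd².
Wb = V·s (flux: a volt is a weber per second),
    = kg·m²·s⁻²·A⁻¹.
F = C/V (capacitance = charge per voltage),
    = A·s/(kg·m²·s⁻³·A⁻¹) (substituting C and V),
    = kg⁻¹·m⁻²·s⁴·A².
So F⁻¹ = kg·m²·s⁻⁴·A⁻².
Combining: lx²·Wb·F⁻¹ = (m⁻⁴·cd²) · (kg·m²·s⁻²·A⁻¹) · (kg·m²·s⁻⁴·A⁻²) = kg²·s⁻⁶·A⁻³·cd².

kg²·s⁻⁶·A⁻³·cd²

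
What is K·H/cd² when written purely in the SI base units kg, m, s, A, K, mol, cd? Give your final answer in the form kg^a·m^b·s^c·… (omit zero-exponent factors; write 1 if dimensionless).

H = kg·m²·s⁻²·A⁻².
Combining: cd⁻²·K·H = cd⁻² · K · (kg·m²·s⁻²·A⁻²) = kg·m²·s⁻²·A⁻²·K·cd⁻².

kg·m²·s⁻²·A⁻²·K·cd⁻²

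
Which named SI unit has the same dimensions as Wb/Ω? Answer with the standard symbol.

Ω = V/A (resistance = voltage per current),
    = kg·m²·s⁻³·A⁻².
So Ω⁻¹ = kg⁻¹·m⁻²·s³·A².
Wb = V·s (flux: a volt is a weber per second),
    = kg·m²·s⁻²·A⁻¹.
Combining: Ω⁻¹·Wb = (kg⁻¹·m⁻²·s³·A²) · (kg·m²·s⁻²·A⁻¹) = s·A.
s·A is the base-SI form of the coulomb.

C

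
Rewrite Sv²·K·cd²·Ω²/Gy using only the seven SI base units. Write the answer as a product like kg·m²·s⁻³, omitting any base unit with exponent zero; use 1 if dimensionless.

Gy = m²·s⁻².
So Gy⁻¹ = m⁻²·s².
Sv = m²·s⁻².
So Sv² = m⁴·s⁻⁴.
Ω = kg·m²·s⁻³·A⁻².
So Ω² = kg²·m⁴·s⁻⁶·A⁻⁴.
Combining: Gy⁻¹·Sv²·K·cd²·Ω² = (m⁻²·s²) · (m⁴·s⁻⁴) · K · cd² · (kg²·m⁴·s⁻⁶·A⁻⁴) = kg²·m⁶·s⁻⁸·A⁻⁴·K·cd².

kg²·m⁶·s⁻⁸·A⁻⁴·K·cd²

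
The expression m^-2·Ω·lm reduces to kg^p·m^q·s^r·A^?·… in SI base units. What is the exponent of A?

-2

Ω = V/A (resistance = voltage per current),
    = kg·m²·s⁻³·A⁻².
lm = cd·sr = cd (luminous flux; sr is dimensionless).
Combining: m⁻²·Ω·lm = m⁻² · (kg·m²·s⁻³·A⁻²) · cd = kg·s⁻³·A⁻²·cd.
The exponent of A is -2.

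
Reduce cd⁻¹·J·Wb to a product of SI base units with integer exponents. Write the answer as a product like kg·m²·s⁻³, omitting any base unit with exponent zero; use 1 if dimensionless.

kg²·m⁴·s⁻⁴·A⁻¹·cd⁻¹

J = kg·m²·s⁻².
Wb = kg·m²·s⁻²·A⁻¹.
Combining: cd⁻¹·J·Wb = cd⁻¹ · (kg·m²·s⁻²) · (kg·m²·s⁻²·A⁻¹) = kg²·m⁴·s⁻⁴·A⁻¹·cd⁻¹.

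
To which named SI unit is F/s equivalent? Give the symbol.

S

F = C/V (capacitance = charge per voltage),
    = A·s/(kg·m²·s⁻³·A⁻¹) (substituting C and V),
    = kg⁻¹·m⁻²·s⁴·A².
Combining: F·s⁻¹ = (kg⁻¹·m⁻²·s⁴·A²) · s⁻¹ = kg⁻¹·m⁻²·s³·A².
kg⁻¹·m⁻²·s³·A² is the base-SI form of the siemens.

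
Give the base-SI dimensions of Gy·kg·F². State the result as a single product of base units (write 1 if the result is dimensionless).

Gy = m²·s⁻².
F = kg⁻¹·m⁻²·s⁴·A².
So F² = kg⁻²·m⁻⁴·s⁸·A⁴.
Combining: Gy·kg·F² = (m²·s⁻²) · kg · (kg⁻²·m⁻⁴·s⁸·A⁴) = kg⁻¹·m⁻²·s⁶·A⁴.

kg⁻¹·m⁻²·s⁶·A⁴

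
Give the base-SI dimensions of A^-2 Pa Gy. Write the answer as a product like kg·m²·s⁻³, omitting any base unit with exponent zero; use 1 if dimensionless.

kg·m·s⁻⁴·A⁻²

Pa = N/m² (pressure = force per area),
    = kg·m⁻¹·s⁻².
Gy = J/kg (absorbed dose = energy per mass),
    = m²·s⁻².
Combining: A⁻²·Pa·Gy = A⁻² · (kg·m⁻¹·s⁻²) · (m²·s⁻²) = kg·m·s⁻⁴·A⁻².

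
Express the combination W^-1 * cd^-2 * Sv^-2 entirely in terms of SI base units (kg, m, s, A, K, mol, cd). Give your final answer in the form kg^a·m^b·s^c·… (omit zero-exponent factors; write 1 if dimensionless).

kg⁻¹·m⁻⁶·s⁷·cd⁻²

W = kg·m²·s⁻³.
So W⁻¹ = kg⁻¹·m⁻²·s³.
Sv = m²·s⁻².
So Sv⁻² = m⁻⁴·s⁴.
Combining: W⁻¹·cd⁻²·Sv⁻² = (kg⁻¹·m⁻²·s³) · cd⁻² · (m⁻⁴·s⁴) = kg⁻¹·m⁻⁶·s⁷·cd⁻².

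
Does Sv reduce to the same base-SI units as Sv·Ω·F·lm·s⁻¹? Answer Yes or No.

No

Left side:
  Sv = J/kg (equivalent dose = energy per mass),
      = m²·s⁻².
Right side:
  Sv = J/kg (equivalent dose = energy per mass),
      = m²·s⁻².
  Ω = V/A (resistance = voltage per current),
      = kg·m²·s⁻³·A⁻².
  F = C/V (capacitance = charge per voltage),
      = A·s/(kg·m²·s⁻³·A⁻¹) (substituting C and V),
      = kg⁻¹·m⁻²·s⁴·A².
  lm = cd·sr = cd (luminous flux; sr is dimensionless).
  Combining: Sv·Ω·F·lm·s⁻¹ = (m²·s⁻²) · (kg·m²·s⁻³·A⁻²) · (kg⁻¹·m⁻²·s⁴·A²) · cd · s⁻¹ = m²·s⁻²·cd.
Left is m²·s⁻²; right is m²·s⁻²·cd — different.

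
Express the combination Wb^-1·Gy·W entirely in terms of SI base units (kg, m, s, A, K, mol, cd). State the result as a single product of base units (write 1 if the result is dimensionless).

Wb = kg·m²·s⁻²·A⁻¹.
So Wb⁻¹ = kg⁻¹·m⁻²·s²·A.
Gy = m²·s⁻².
W = kg·m²·s⁻³.
Combining: Wb⁻¹·Gy·W = (kg⁻¹·m⁻²·s²·A) · (m²·s⁻²) · (kg·m²·s⁻³) = m²·s⁻³·A.

m²·s⁻³·A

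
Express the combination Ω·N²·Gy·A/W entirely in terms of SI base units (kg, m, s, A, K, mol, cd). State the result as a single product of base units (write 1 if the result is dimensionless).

W = J/s (power = energy per time),
    = kg·m²·s⁻³.
So W⁻¹ = kg⁻¹·m⁻²·s³.
Ω = V/A (resistance = voltage per current),
    = kg·m²·s⁻³·A⁻².
N = kg·m/s² = kg·m·s⁻² (force = mass × acceleration).
So N² = kg²·m²·s⁻⁴.
Gy = J/kg (absorbed dose = energy per mass),
    = m²·s⁻².
Combining: W⁻¹·Ω·N²·Gy·A = (kg⁻¹·m⁻²·s³) · (kg·m²·s⁻³·A⁻²) · (kg²·m²·s⁻⁴) · (m²·s⁻²) · A = kg²·m⁴·s⁻⁶·A⁻¹.

kg²·m⁴·s⁻⁶·A⁻¹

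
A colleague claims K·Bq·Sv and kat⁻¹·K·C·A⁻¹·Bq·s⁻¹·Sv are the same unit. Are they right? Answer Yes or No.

No

Left side:
  Bq = 1/s = s⁻¹ (activity is decays per second).
  Sv = J/kg (equivalent dose = energy per mass),
      = m²·s⁻².
  Combining: K·Bq·Sv = K · s⁻¹ · (m²·s⁻²) = m²·s⁻³·K.
Right side:
  kat = mol/s = s⁻¹·mol (catalytic activity).
  So kat⁻¹ = s·mol⁻¹.
  C = A·s = s·A (charge = current × time).
  Bq = 1/s = s⁻¹ (activity is decays per second).
  Sv = J/kg (equivalent dose = energy per mass),
      = m²·s⁻².
  Combining: kat⁻¹·K·C·A⁻¹·Bq·s⁻¹·Sv = (s·mol⁻¹) · K · (s·A) · A⁻¹ · s⁻¹ · s⁻¹ · (m²·s⁻²) = m²·s⁻²·K·mol⁻¹.
Left is m²·s⁻³·K; right is m²·s⁻²·K·mol⁻¹ — different.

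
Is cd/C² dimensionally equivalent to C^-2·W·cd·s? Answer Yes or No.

Left side:
  C = s·A.
  So C⁻² = s⁻²·A⁻².
  Combining: cd·C⁻² = cd · (s⁻²·A⁻²) = s⁻²·A⁻²·cd.
Right side:
  C = s·A.
  So C⁻² = s⁻²·A⁻².
  W = kg·m²·s⁻³.
  Combining: C⁻²·W·cd·s = (s⁻²·A⁻²) · (kg·m²·s⁻³) · cd · s = kg·m²·s⁻⁴·A⁻²·cd.
Left is s⁻²·A⁻²·cd; right is kg·m²·s⁻⁴·A⁻²·cd — different.

No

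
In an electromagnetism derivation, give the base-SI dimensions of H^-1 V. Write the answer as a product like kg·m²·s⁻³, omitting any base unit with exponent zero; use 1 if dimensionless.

s⁻¹·A

H = Wb/A (inductance = flux per current),
    = kg·m²·s⁻²·A⁻².
So H⁻¹ = kg⁻¹·m⁻²·s²·A².
V = W/A (potential = power per current),
    = kg·m²·s⁻³·A⁻¹.
Combining: H⁻¹·V = (kg⁻¹·m⁻²·s²·A²) · (kg·m²·s⁻³·A⁻¹) = s⁻¹·A.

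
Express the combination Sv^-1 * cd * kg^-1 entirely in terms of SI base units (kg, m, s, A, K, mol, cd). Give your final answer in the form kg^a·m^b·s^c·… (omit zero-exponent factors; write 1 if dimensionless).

kg⁻¹·m⁻²·s²·cd

Sv = m²·s⁻².
So Sv⁻¹ = m⁻²·s².
Combining: Sv⁻¹·cd·kg⁻¹ = (m⁻²·s²) · cd · kg⁻¹ = kg⁻¹·m⁻²·s²·cd.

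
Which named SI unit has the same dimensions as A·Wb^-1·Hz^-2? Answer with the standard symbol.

F

Wb = V·s (flux: a volt is a weber per second),
    = kg·m²·s⁻²·A⁻¹.
So Wb⁻¹ = kg⁻¹·m⁻²·s²·A.
Hz = 1/s = s⁻¹ (frequency is cycles per second).
So Hz⁻² = s².
Combining: A·Wb⁻¹·Hz⁻² = A · (kg⁻¹·m⁻²·s²·A) · s² = kg⁻¹·m⁻²·s⁴·A².
kg⁻¹·m⁻²·s⁴·A² is the base-SI form of the farad.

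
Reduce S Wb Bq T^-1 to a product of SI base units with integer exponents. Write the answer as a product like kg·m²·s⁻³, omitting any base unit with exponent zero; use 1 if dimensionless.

kg⁻¹·s²·A²

S = kg⁻¹·m⁻²·s³·A².
Wb = kg·m²·s⁻²·A⁻¹.
Bq = s⁻¹.
T = kg·s⁻²·A⁻¹.
So T⁻¹ = kg⁻¹·s²·A.
Combining: S·Wb·Bq·T⁻¹ = (kg⁻¹·m⁻²·s³·A²) · (kg·m²·s⁻²·A⁻¹) · s⁻¹ · (kg⁻¹·s²·A) = kg⁻¹·s²·A².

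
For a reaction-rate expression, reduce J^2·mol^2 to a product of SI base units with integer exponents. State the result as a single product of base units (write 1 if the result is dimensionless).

kg²·m⁴·s⁻⁴·mol²

J = kg·m²·s⁻².
So J² = kg²·m⁴·s⁻⁴.
Combining: J²·mol² = (kg²·m⁴·s⁻⁴) · mol² = kg²·m⁴·s⁻⁴·mol².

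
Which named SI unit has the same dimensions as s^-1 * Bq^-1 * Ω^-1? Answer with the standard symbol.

Bq = 1/s = s⁻¹ (activity is decays per second).
So Bq⁻¹ = s.
Ω = V/A (resistance = voltage per current),
    = kg·m²·s⁻³·A⁻².
So Ω⁻¹ = kg⁻¹·m⁻²·s³·A².
Combining: s⁻¹·Bq⁻¹·Ω⁻¹ = s⁻¹ · s · (kg⁻¹·m⁻²·s³·A²) = kg⁻¹·m⁻²·s³·A².
kg⁻¹·m⁻²·s³·A² is the base-SI form of the siemens.

S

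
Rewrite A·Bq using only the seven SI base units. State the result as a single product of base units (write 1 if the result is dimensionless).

s⁻¹·A

Bq = s⁻¹.
Combining: A·Bq = A · s⁻¹ = s⁻¹·A.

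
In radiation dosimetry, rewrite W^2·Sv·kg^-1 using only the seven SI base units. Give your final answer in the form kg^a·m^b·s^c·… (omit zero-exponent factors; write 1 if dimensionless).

kg·m⁶·s⁻⁸

W = J/s (power = energy per time),
    = kg·m²·s⁻³.
So W² = kg²·m⁴·s⁻⁶.
Sv = J/kg (equivalent dose = energy per mass),
    = m²·s⁻².
Combining: W²·Sv·kg⁻¹ = (kg²·m⁴·s⁻⁶) · (m²·s⁻²) · kg⁻¹ = kg·m⁶·s⁻⁸.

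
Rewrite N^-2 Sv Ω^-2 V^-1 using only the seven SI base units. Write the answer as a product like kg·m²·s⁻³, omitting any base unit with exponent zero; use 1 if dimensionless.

kg⁻⁵·m⁻⁶·s¹¹·A⁵

N = kg·m/s² = kg·m·s⁻² (force = mass × acceleration).
So N⁻² = kg⁻²·m⁻²·s⁴.
Sv = J/kg (equivalent dose = energy per mass),
    = m²·s⁻².
Ω = V/A (resistance = voltage per current),
    = kg·m²·s⁻³·A⁻².
So Ω⁻² = kg⁻²·m⁻⁴·s⁶·A⁴.
V = W/A (potential = power per current),
    = kg·m²·s⁻³·A⁻¹.
So V⁻¹ = kg⁻¹·m⁻²·s³·A.
Combining: N⁻²·Sv·Ω⁻²·V⁻¹ = (kg⁻²·m⁻²·s⁴) · (m²·s⁻²) · (kg⁻²·m⁻⁴·s⁶·A⁴) · (kg⁻¹·m⁻²·s³·A) = kg⁻⁵·m⁻⁶·s¹¹·A⁵.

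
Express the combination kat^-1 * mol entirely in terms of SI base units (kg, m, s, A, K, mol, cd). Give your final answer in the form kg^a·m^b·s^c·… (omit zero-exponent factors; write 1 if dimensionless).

kat = mol/s = s⁻¹·mol (catalytic activity).
So kat⁻¹ = s·mol⁻¹.
Combining: kat⁻¹·mol = (s·mol⁻¹) · mol = s.

s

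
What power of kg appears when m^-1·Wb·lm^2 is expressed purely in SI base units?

Wb = kg·m²·s⁻²·A⁻¹.
lm = cd.
So lm² = cd².
Combining: m⁻¹·Wb·lm² = m⁻¹ · (kg·m²·s⁻²·A⁻¹) · cd² = kg·m·s⁻²·A⁻¹·cd².
The exponent of kg is 1.

1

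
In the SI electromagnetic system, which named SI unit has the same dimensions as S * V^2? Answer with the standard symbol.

W

S = 1/Ω (conductance is reciprocal resistance),
    = kg⁻¹·m⁻²·s³·A².
V = W/A (potential = power per current),
    = kg·m²·s⁻³·A⁻¹.
So V² = kg²·m⁴·s⁻⁶·A⁻².
Combining: S·V² = (kg⁻¹·m⁻²·s³·A²) · (kg²·m⁴·s⁻⁶·A⁻²) = kg·m²·s⁻³.
kg·m²·s⁻³ is the base-SI form of the watt.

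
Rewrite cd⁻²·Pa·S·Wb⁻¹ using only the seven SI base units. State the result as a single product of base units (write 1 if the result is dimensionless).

kg⁻¹·m⁻⁵·s³·A³·cd⁻²

Pa = kg·m⁻¹·s⁻².
S = kg⁻¹·m⁻²·s³·A².
Wb = kg·m²·s⁻²·A⁻¹.
So Wb⁻¹ = kg⁻¹·m⁻²·s²·A.
Combining: cd⁻²·Pa·S·Wb⁻¹ = cd⁻² · (kg·m⁻¹·s⁻²) · (kg⁻¹·m⁻²·s³·A²) · (kg⁻¹·m⁻²·s²·A) = kg⁻¹·m⁻⁵·s³·A³·cd⁻².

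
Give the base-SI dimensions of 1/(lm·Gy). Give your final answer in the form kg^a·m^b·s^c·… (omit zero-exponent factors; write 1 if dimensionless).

lm = cd·sr = cd (luminous flux; sr is dimensionless).
So lm⁻¹ = cd⁻¹.
Gy = J/kg (absorbed dose = energy per mass),
    = m²·s⁻².
So Gy⁻¹ = m⁻²·s².
Combining: lm⁻¹·Gy⁻¹ = cd⁻¹ · (m⁻²·s²) = m⁻²·s²·cd⁻¹.

m⁻²·s²·cd⁻¹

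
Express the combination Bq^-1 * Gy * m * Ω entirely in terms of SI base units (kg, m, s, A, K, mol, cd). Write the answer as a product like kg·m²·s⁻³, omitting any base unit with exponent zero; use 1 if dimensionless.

Bq = 1/s = s⁻¹ (activity is decays per second).
So Bq⁻¹ = s.
Gy = J/kg (absorbed dose = energy per mass),
    = m²·s⁻².
Ω = V/A (resistance = voltage per current),
    = kg·m²·s⁻³·A⁻².
Combining: Bq⁻¹·Gy·m·Ω = s · (m²·s⁻²) · m · (kg·m²·s⁻³·A⁻²) = kg·m⁵·s⁻⁴·A⁻².

kg·m⁵·s⁻⁴·A⁻²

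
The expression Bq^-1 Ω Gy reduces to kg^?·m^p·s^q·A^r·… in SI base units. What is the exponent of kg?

1

Bq = 1/s = s⁻¹ (activity is decays per second).
So Bq⁻¹ = s.
Ω = V/A (resistance = voltage per current),
    = kg·m²·s⁻³·A⁻².
Gy = J/kg (absorbed dose = energy per mass),
    = m²·s⁻².
Combining: Bq⁻¹·Ω·Gy = s · (kg·m²·s⁻³·A⁻²) · (m²·s⁻²) = kg·m⁴·s⁻⁴·A⁻².
The exponent of kg is 1.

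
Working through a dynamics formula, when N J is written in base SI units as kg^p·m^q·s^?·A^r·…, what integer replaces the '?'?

N = kg·m/s² = kg·m·s⁻² (force = mass × acceleration).
J = N·m (work = force × distance),
    = kg·m²·s⁻².
Combining: N·J = (kg·m·s⁻²) · (kg·m²·s⁻²) = kg²·m³·s⁻⁴.
The exponent of s is -4.

-4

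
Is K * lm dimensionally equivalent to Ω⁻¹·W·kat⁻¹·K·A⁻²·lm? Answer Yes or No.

Left side:
  lm = cd.
  Combining: K·lm = K · cd = K·cd.
Right side:
  Ω = kg·m²·s⁻³·A⁻².
  So Ω⁻¹ = kg⁻¹·m⁻²·s³·A².
  W = kg·m²·s⁻³.
  kat = s⁻¹·mol.
  So kat⁻¹ = s·mol⁻¹.
  lm = cd.
  Combining: Ω⁻¹·W·kat⁻¹·K·A⁻²·lm = (kg⁻¹·m⁻²·s³·A²) · (kg·m²·s⁻³) · (s·mol⁻¹) · K · A⁻² · cd = s·K·mol⁻¹·cd.
Left is K·cd; right is s·K·mol⁻¹·cd — different.

No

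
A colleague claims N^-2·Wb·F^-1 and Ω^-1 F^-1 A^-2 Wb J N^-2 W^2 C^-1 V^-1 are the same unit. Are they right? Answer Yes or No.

No

Left side:
  N = kg·m·s⁻².
  So N⁻² = kg⁻²·m⁻²·s⁴.
  Wb = kg·m²·s⁻²·A⁻¹.
  F = kg⁻¹·m⁻²·s⁴·A².
  So F⁻¹ = kg·m²·s⁻⁴·A⁻².
  Combining: N⁻²·Wb·F⁻¹ = (kg⁻²·m⁻²·s⁴) · (kg·m²·s⁻²·A⁻¹) · (kg·m²·s⁻⁴·A⁻²) = m²·s⁻²·A⁻³.
Right side:
  Ω = V/A (resistance = voltage per current),
      = kg·m²·s⁻³·A⁻².
  So Ω⁻¹ = kg⁻¹·m⁻²·s³·A².
  F = C/V (capacitance = charge per voltage),
      = A·s/(kg·m²·s⁻³·A⁻¹) (substituting C and V),
      = kg⁻¹·m⁻²·s⁴·A².
  So F⁻¹ = kg·m²·s⁻⁴·A⁻².
  Wb = V·s (flux: a volt is a weber per second),
      = kg·m²·s⁻²·A⁻¹.
  J = N·m (work = force × distance),
      = kg·m²·s⁻².
  N = kg·m/s² = kg·m·s⁻² (force = mass × acceleration).
  So N⁻² = kg⁻²·m⁻²·s⁴.
  W = J/s (power = energy per time),
      = kg·m²·s⁻³.
  So W² = kg²·m⁴·s⁻⁶.
  C = A·s = s·A (charge = current × time).
  So C⁻¹ = s⁻¹·A⁻¹.
  V = W/A (potential = power per current),
      = kg·m²·s⁻³·A⁻¹.
  So V⁻¹ = kg⁻¹·m⁻²·s³·A.
  Combining: Ω⁻¹·F⁻¹·A⁻²·Wb·J·N⁻²·W²·C⁻¹·V⁻¹ = (kg⁻¹·m⁻²·s³·A²) · (kg·m²·s⁻⁴·A⁻²) · A⁻² · (kg·m²·s⁻²·A⁻¹) · (kg·m²·s⁻²) · (kg⁻²·m⁻²·s⁴) · (kg²·m⁴·s⁻⁶) · (s⁻¹·A⁻¹) · (kg⁻¹·m⁻²·s³·A) = kg·m⁴·s⁻⁵·A⁻³.
Left is m²·s⁻²·A⁻³; right is kg·m⁴·s⁻⁵·A⁻³ — different.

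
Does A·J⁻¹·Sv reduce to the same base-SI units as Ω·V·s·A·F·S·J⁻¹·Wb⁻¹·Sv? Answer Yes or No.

No

Left side:
  J = N·m (work = force × distance),
      = kg·m²·s⁻².
  So J⁻¹ = kg⁻¹·m⁻²·s².
  Sv = J/kg (equivalent dose = energy per mass),
      = m²·s⁻².
  Combining: A·J⁻¹·Sv = A · (kg⁻¹·m⁻²·s²) · (m²·s⁻²) = kg⁻¹·A.
Right side:
  Ω = V/A (resistance = voltage per current),
      = kg·m²·s⁻³·A⁻².
  V = W/A (potential = power per current),
      = kg·m²·s⁻³·A⁻¹.
  F = C/V (capacitance = charge per voltage),
      = A·s/(kg·m²·s⁻³·A⁻¹) (substituting C and V),
      = kg⁻¹·m⁻²·s⁴·A².
  S = 1/Ω (conductance is reciprocal resistance),
      = kg⁻¹·m⁻²·s³·A².
  J = N·m (work = force × distance),
      = kg·m²·s⁻².
  So J⁻¹ = kg⁻¹·m⁻²·s².
  Wb = V·s (flux: a volt is a weber per second),
      = kg·m²·s⁻²·A⁻¹.
  So Wb⁻¹ = kg⁻¹·m⁻²·s²·A.
  Sv = J/kg (equivalent dose = energy per mass),
      = m²·s⁻².
  Combining: Ω·V·s·A·F·S·J⁻¹·Wb⁻¹·Sv = (kg·m²·s⁻³·A⁻²) · (kg·m²·s⁻³·A⁻¹) · s · A · (kg⁻¹·m⁻²·s⁴·A²) · (kg⁻¹·m⁻²·s³·A²) · (kg⁻¹·m⁻²·s²) · (kg⁻¹·m⁻²·s²·A) · (m²·s⁻²) = kg⁻²·m⁻²·s⁴·A³.
Left is kg⁻¹·A; right is kg⁻²·m⁻²·s⁴·A³ — different.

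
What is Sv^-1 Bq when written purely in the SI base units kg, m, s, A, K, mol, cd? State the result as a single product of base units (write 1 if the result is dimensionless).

Sv = m²·s⁻².
So Sv⁻¹ = m⁻²·s².
Bq = s⁻¹.
Combining: Sv⁻¹·Bq = (m⁻²·s²) · s⁻¹ = m⁻²·s.

m⁻²·s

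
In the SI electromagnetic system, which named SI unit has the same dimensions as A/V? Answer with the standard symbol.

V = kg·m²·s⁻³·A⁻¹.
So V⁻¹ = kg⁻¹·m⁻²·s³·A.
Combining: A·V⁻¹ = A · (kg⁻¹·m⁻²·s³·A) = kg⁻¹·m⁻²·s³·A².
kg⁻¹·m⁻²·s³·A² is the base-SI form of the siemens.

S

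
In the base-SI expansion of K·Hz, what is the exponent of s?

-1

Hz = 1/s = s⁻¹ (frequency is cycles per second).
Combining: K·Hz = K · s⁻¹ = s⁻¹·K.
The exponent of s is -1.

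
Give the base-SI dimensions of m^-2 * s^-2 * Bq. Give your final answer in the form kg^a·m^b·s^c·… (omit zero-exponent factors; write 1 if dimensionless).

Bq = 1/s = s⁻¹ (activity is decays per second).
Combining: m⁻²·s⁻²·Bq = m⁻² · s⁻² · s⁻¹ = m⁻²·s⁻³.

m⁻²·s⁻³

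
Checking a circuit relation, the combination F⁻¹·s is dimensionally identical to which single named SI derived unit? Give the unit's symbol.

F = C/V (capacitance = charge per voltage),
    = A·s/(kg·m²·s⁻³·A⁻¹) (substituting C and V),
    = kg⁻¹·m⁻²·s⁴·A².
So F⁻¹ = kg·m²·s⁻⁴·A⁻².
Combining: F⁻¹·s = (kg·m²·s⁻⁴·A⁻²) · s = kg·m²·s⁻³·A⁻².
kg·m²·s⁻³·A⁻² is the base-SI form of the ohm.

Ω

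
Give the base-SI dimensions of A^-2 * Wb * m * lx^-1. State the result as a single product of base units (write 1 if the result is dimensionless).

kg·m⁵·s⁻²·A⁻³·cd⁻¹

Wb = kg·m²·s⁻²·A⁻¹.
lx = m⁻²·cd.
So lx⁻¹ = m²·cd⁻¹.
Combining: A⁻²·Wb·m·lx⁻¹ = A⁻² · (kg·m²·s⁻²·A⁻¹) · m · (m²·cd⁻¹) = kg·m⁵·s⁻²·A⁻³·cd⁻¹.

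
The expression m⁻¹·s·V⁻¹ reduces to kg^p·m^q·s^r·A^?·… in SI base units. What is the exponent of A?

1

V = W/A (potential = power per current),
    = kg·m²·s⁻³·A⁻¹.
So V⁻¹ = kg⁻¹·m⁻²·s³·A.
Combining: m⁻¹·s·V⁻¹ = m⁻¹ · s · (kg⁻¹·m⁻²·s³·A) = kg⁻¹·m⁻³·s⁴·A.
The exponent of A is 1.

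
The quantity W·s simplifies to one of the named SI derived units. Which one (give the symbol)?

W = J/s (power = energy per time),
    = kg·m²·s⁻³.
Combining: W·s = (kg·m²·s⁻³) · s = kg·m²·s⁻².
kg·m²·s⁻² is the base-SI form of the joule.

J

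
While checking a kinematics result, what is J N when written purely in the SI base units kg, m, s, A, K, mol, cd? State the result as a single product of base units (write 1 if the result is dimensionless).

J = N·m (work = force × distance),
    = kg·m²·s⁻².
N = kg·m/s² = kg·m·s⁻² (force = mass × acceleration).
Combining: J·N = (kg·m²·s⁻²) · (kg·m·s⁻²) = kg²·m³·s⁻⁴.

kg²·m³·s⁻⁴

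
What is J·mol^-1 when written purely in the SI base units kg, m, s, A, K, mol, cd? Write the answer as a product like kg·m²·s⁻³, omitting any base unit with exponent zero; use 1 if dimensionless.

kg·m²·s⁻²·mol⁻¹

J = N·m (work = force × distance),
    = kg·m²·s⁻².
Combining: J·mol⁻¹ = (kg·m²·s⁻²) · mol⁻¹ = kg·m²·s⁻²·mol⁻¹.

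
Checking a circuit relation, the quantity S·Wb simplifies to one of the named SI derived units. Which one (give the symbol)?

C

S = 1/Ω (conductance is reciprocal resistance),
    = kg⁻¹·m⁻²·s³·A².
Wb = V·s (flux: a volt is a weber per second),
    = kg·m²·s⁻²·A⁻¹.
Combining: S·Wb = (kg⁻¹·m⁻²·s³·A²) · (kg·m²·s⁻²·A⁻¹) = s·A.
s·A is the base-SI form of the coulomb.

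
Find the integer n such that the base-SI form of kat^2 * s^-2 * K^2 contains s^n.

-4

kat = mol/s = s⁻¹·mol (catalytic activity).
So kat² = s⁻²·mol².
Combining: kat²·s⁻²·K² = (s⁻²·mol²) · s⁻² · K² = s⁻⁴·K²·mol².
The exponent of s is -4.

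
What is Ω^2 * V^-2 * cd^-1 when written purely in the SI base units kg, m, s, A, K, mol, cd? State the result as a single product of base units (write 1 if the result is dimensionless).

A⁻²·cd⁻¹

Ω = kg·m²·s⁻³·A⁻².
So Ω² = kg²·m⁴·s⁻⁶·A⁻⁴.
V = kg·m²·s⁻³·A⁻¹.
So V⁻² = kg⁻²·m⁻⁴·s⁶·A².
Combining: Ω²·V⁻²·cd⁻¹ = (kg²·m⁴·s⁻⁶·A⁻⁴) · (kg⁻²·m⁻⁴·s⁶·A²) · cd⁻¹ = A⁻²·cd⁻¹.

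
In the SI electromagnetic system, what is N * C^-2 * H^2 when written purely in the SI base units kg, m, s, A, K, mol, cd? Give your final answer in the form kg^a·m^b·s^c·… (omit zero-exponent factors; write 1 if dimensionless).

kg³·m⁵·s⁻⁸·A⁻⁶

N = kg·m/s² = kg·m·s⁻² (force = mass × acceleration).
C = A·s = s·A (charge = current × time).
So C⁻² = s⁻²·A⁻².
H = Wb/A (inductance = flux per current),
    = kg·m²·s⁻²·A⁻².
So H² = kg²·m⁴·s⁻⁴·A⁻⁴.
Combining: N·C⁻²·H² = (kg·m·s⁻²) · (s⁻²·A⁻²) · (kg²·m⁴·s⁻⁴·A⁻⁴) = kg³·m⁵·s⁻⁸·A⁻⁶.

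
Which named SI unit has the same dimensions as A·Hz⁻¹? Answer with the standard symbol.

C

Hz = s⁻¹.
So Hz⁻¹ = s.
Combining: A·Hz⁻¹ = A · s = s·A.
s·A is the base-SI form of the coulomb.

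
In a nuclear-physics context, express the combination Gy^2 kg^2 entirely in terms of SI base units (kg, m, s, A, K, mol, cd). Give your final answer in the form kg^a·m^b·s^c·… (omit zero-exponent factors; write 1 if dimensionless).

Gy = J/kg (absorbed dose = energy per mass),
    = m²·s⁻².
So Gy² = m⁴·s⁻⁴.
Combining: Gy²·kg² = (m⁴·s⁻⁴) · kg² = kg²·m⁴·s⁻⁴.

kg²·m⁴·s⁻⁴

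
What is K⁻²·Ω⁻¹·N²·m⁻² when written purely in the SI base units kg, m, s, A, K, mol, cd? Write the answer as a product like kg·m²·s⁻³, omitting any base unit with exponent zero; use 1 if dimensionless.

kg·m⁻²·s⁻¹·A²·K⁻²

Ω = V/A (resistance = voltage per current),
    = kg·m²·s⁻³·A⁻².
So Ω⁻¹ = kg⁻¹·m⁻²·s³·A².
N = kg·m/s² = kg·m·s⁻² (force = mass × acceleration).
So N² = kg²·m²·s⁻⁴.
Combining: K⁻²·Ω⁻¹·N²·m⁻² = K⁻² · (kg⁻¹·m⁻²·s³·A²) · (kg²·m²·s⁻⁴) · m⁻² = kg·m⁻²·s⁻¹·A²·K⁻².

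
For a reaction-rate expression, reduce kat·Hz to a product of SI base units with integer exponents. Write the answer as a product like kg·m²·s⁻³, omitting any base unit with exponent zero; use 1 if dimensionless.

kat = mol/s = s⁻¹·mol (catalytic activity).
Hz = 1/s = s⁻¹ (frequency is cycles per second).
Combining: kat·Hz = (s⁻¹·mol) · s⁻¹ = s⁻²·mol.

s⁻²·mol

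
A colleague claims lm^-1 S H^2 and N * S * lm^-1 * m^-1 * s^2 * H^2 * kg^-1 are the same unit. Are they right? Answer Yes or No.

Left side:
  lm = cd.
  So lm⁻¹ = cd⁻¹.
  S = kg⁻¹·m⁻²·s³·A².
  H = kg·m²·s⁻²·A⁻².
  So H² = kg²·m⁴·s⁻⁴·A⁻⁴.
  Combining: lm⁻¹·S·H² = cd⁻¹ · (kg⁻¹·m⁻²·s³·A²) · (kg²·m⁴·s⁻⁴·A⁻⁴) = kg·m²·s⁻¹·A⁻²·cd⁻¹.
Right side:
  N = kg·m·s⁻².
  S = kg⁻¹·m⁻²·s³·A².
  lm = cd.
  So lm⁻¹ = cd⁻¹.
  H = kg·m²·s⁻²·A⁻².
  So H² = kg²·m⁴·s⁻⁴·A⁻⁴.
  Combining: N·S·lm⁻¹·m⁻¹·s²·H²·kg⁻¹ = (kg·m·s⁻²) · (kg⁻¹·m⁻²·s³·A²) · cd⁻¹ · m⁻¹ · s² · (kg²·m⁴·s⁻⁴·A⁻⁴) · kg⁻¹ = kg·m²·s⁻¹·A⁻²·cd⁻¹.
Both reduce to kg·m²·s⁻¹·A⁻²·cd⁻¹.

Yes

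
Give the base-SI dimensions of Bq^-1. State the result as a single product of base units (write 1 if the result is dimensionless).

Bq = 1/s = s⁻¹ (activity is decays per second).
So Bq⁻¹ = s.

s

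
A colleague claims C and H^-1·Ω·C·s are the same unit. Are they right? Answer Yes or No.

Yes

Left side:
  C = A·s = s·A (charge = current × time).
Right side:
  H = kg·m²·s⁻²·A⁻².
  So H⁻¹ = kg⁻¹·m⁻²·s²·A².
  Ω = kg·m²·s⁻³·A⁻².
  C = s·A.
  Combining: H⁻¹·Ω·C·s = (kg⁻¹·m⁻²·s²·A²) · (kg·m²·s⁻³·A⁻²) · (s·A) · s = s·A.
Both reduce to s·A.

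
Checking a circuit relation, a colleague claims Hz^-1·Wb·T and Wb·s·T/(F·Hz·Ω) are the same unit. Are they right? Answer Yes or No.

Left side:
  Hz = 1/s = s⁻¹ (frequency is cycles per second).
  So Hz⁻¹ = s.
  Wb = V·s (flux: a volt is a weber per second),
      = kg·m²·s⁻²·A⁻¹.
  T = Wb/m² (flux density = flux per area),
      = kg·s⁻²·A⁻¹.
  Combining: Hz⁻¹·Wb·T = s · (kg·m²·s⁻²·A⁻¹) · (kg·s⁻²·A⁻¹) = kg²·m²·s⁻³·A⁻².
Right side:
  F = kg⁻¹·m⁻²·s⁴·A².
  So F⁻¹ = kg·m²·s⁻⁴·A⁻².
  Hz = s⁻¹.
  So Hz⁻¹ = s.
  Ω = kg·m²·s⁻³·A⁻².
  So Ω⁻¹ = kg⁻¹·m⁻²·s³·A².
  Wb = kg·m²·s⁻²·A⁻¹.
  T = kg·s⁻²·A⁻¹.
  Combining: F⁻¹·Hz⁻¹·Ω⁻¹·Wb·s·T = (kg·m²·s⁻⁴·A⁻²) · s · (kg⁻¹·m⁻²·s³·A²) · (kg·m²·s⁻²·A⁻¹) · s · (kg·s⁻²·A⁻¹) = kg²·m²·s⁻³·A⁻².
Both reduce to kg²·m²·s⁻³·A⁻².

Yes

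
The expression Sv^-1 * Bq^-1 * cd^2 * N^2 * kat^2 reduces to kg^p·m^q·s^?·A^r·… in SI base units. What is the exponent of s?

-3

Sv = J/kg (equivalent dose = energy per mass),
    = m²·s⁻².
So Sv⁻¹ = m⁻²·s².
Bq = 1/s = s⁻¹ (activity is decays per second).
So Bq⁻¹ = s.
N = kg·m/s² = kg·m·s⁻² (force = mass × acceleration).
So N² = kg²·m²·s⁻⁴.
kat = mol/s = s⁻¹·mol (catalytic activity).
So kat² = s⁻²·mol².
Combining: Sv⁻¹·Bq⁻¹·cd²·N²·kat² = (m⁻²·s²) · s · cd² · (kg²·m²·s⁻⁴) · (s⁻²·mol²) = kg²·s⁻³·mol²·cd².
The exponent of s is -3.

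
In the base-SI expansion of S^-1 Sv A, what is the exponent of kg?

1

S = 1/Ω (conductance is reciprocal resistance),
    = kg⁻¹·m⁻²·s³·A².
So S⁻¹ = kg·m²·s⁻³·A⁻².
Sv = J/kg (equivalent dose = energy per mass),
    = m²·s⁻².
Combining: S⁻¹·Sv·A = (kg·m²·s⁻³·A⁻²) · (m²·s⁻²) · A = kg·m⁴·s⁻⁵·A⁻¹.
The exponent of kg is 1.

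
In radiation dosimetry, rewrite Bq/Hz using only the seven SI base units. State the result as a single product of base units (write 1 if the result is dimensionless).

1

Hz = 1/s = s⁻¹ (frequency is cycles per second).
So Hz⁻¹ = s.
Bq = 1/s = s⁻¹ (activity is decays per second).
Combining: Hz⁻¹·Bq = s · s⁻¹ = 1.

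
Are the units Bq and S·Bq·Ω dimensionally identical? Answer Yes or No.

Left side:
  Bq = 1/s = s⁻¹ (activity is decays per second).
Right side:
  S = 1/Ω (conductance is reciprocal resistance),
      = kg⁻¹·m⁻²·s³·A².
  Bq = 1/s = s⁻¹ (activity is decays per second).
  Ω = V/A (resistance = voltage per current),
      = kg·m²·s⁻³·A⁻².
  Combining: S·Bq·Ω = (kg⁻¹·m⁻²·s³·A²) · s⁻¹ · (kg·m²·s⁻³·A⁻²) = s⁻¹.
Both reduce to s⁻¹.

Yes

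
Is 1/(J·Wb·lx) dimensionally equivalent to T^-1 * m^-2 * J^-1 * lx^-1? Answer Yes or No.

Yes

Left side:
  J = N·m (work = force × distance),
      = kg·m²·s⁻².
  So J⁻¹ = kg⁻¹·m⁻²·s².
  Wb = V·s (flux: a volt is a weber per second),
      = kg·m²·s⁻²·A⁻¹.
  So Wb⁻¹ = kg⁻¹·m⁻²·s²·A.
  lx = lm/m² (illuminance = luminous flux per area),
      = m⁻²·cd.
  So lx⁻¹ = m²·cd⁻¹.
  Combining: J⁻¹·Wb⁻¹·lx⁻¹ = (kg⁻¹·m⁻²·s²) · (kg⁻¹·m⁻²·s²·A) · (m²·cd⁻¹) = kg⁻²·m⁻²·s⁴·A·cd⁻¹.
Right side:
  T = kg·s⁻²·A⁻¹.
  So T⁻¹ = kg⁻¹·s²·A.
  J = kg·m²·s⁻².
  So J⁻¹ = kg⁻¹·m⁻²·s².
  lx = m⁻²·cd.
  So lx⁻¹ = m²·cd⁻¹.
  Combining: T⁻¹·m⁻²·J⁻¹·lx⁻¹ = (kg⁻¹·s²·A) · m⁻² · (kg⁻¹·m⁻²·s²) · (m²·cd⁻¹) = kg⁻²·m⁻²·s⁴·A·cd⁻¹.
Both reduce to kg⁻²·m⁻²·s⁴·A·cd⁻¹.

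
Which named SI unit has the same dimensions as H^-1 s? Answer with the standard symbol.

H = kg·m²·s⁻²·A⁻².
So H⁻¹ = kg⁻¹·m⁻²·s²·A².
Combining: H⁻¹·s = (kg⁻¹·m⁻²·s²·A²) · s = kg⁻¹·m⁻²·s³·A².
kg⁻¹·m⁻²·s³·A² is the base-SI form of the siemens.

S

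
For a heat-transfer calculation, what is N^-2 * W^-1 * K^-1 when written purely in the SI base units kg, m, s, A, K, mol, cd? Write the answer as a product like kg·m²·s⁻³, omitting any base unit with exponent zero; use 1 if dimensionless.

kg⁻³·m⁻⁴·s⁷·K⁻¹

N = kg·m/s² = kg·m·s⁻² (force = mass × acceleration).
So N⁻² = kg⁻²·m⁻²·s⁴.
W = J/s (power = energy per time),
    = kg·m²·s⁻³.
So W⁻¹ = kg⁻¹·m⁻²·s³.
Combining: N⁻²·W⁻¹·K⁻¹ = (kg⁻²·m⁻²·s⁴) · (kg⁻¹·m⁻²·s³) · K⁻¹ = kg⁻³·m⁻⁴·s⁷·K⁻¹.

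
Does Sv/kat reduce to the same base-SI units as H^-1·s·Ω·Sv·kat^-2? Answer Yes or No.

No

Left side:
  kat = mol/s = s⁻¹·mol (catalytic activity).
  So kat⁻¹ = s·mol⁻¹.
  Sv = J/kg (equivalent dose = energy per mass),
      = m²·s⁻².
  Combining: kat⁻¹·Sv = (s·mol⁻¹) · (m²·s⁻²) = m²·s⁻¹·mol⁻¹.
Right side:
  H = Wb/A (inductance = flux per current),
      = kg·m²·s⁻²·A⁻².
  So H⁻¹ = kg⁻¹·m⁻²·s²·A².
  Ω = V/A (resistance = voltage per current),
      = kg·m²·s⁻³·A⁻².
  Sv = J/kg (equivalent dose = energy per mass),
      = m²·s⁻².
  kat = mol/s = s⁻¹·mol (catalytic activity).
  So kat⁻² = s²·mol⁻².
  Combining: H⁻¹·s·Ω·Sv·kat⁻² = (kg⁻¹·m⁻²·s²·A²) · s · (kg·m²·s⁻³·A⁻²) · (m²·s⁻²) · (s²·mol⁻²) = m²·mol⁻².
Left is m²·s⁻¹·mol⁻¹; right is m²·mol⁻² — different.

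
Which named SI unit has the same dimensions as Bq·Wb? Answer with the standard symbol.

V

Bq = s⁻¹.
Wb = kg·m²·s⁻²·A⁻¹.
Combining: Bq·Wb = s⁻¹ · (kg·m²·s⁻²·A⁻¹) = kg·m²·s⁻³·A⁻¹.
kg·m²·s⁻³·A⁻¹ is the base-SI form of the volt.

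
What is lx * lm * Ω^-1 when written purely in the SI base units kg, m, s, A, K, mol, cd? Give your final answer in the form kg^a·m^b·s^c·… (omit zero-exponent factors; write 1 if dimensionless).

kg⁻¹·m⁻⁴·s³·A²·cd²

lx = m⁻²·cd.
lm = cd.
Ω = kg·m²·s⁻³·A⁻².
So Ω⁻¹ = kg⁻¹·m⁻²·s³·A².
Combining: lx·lm·Ω⁻¹ = (m⁻²·cd) · cd · (kg⁻¹·m⁻²·s³·A²) = kg⁻¹·m⁻⁴·s³·A²·cd².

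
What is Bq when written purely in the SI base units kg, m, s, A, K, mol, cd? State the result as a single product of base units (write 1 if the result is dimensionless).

Bq = s⁻¹.

s⁻¹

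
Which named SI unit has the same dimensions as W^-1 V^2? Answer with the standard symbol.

Ω

W = J/s (power = energy per time),
    = kg·m²·s⁻³.
So W⁻¹ = kg⁻¹·m⁻²·s³.
V = W/A (potential = power per current),
    = kg·m²·s⁻³·A⁻¹.
So V² = kg²·m⁴·s⁻⁶·A⁻².
Combining: W⁻¹·V² = (kg⁻¹·m⁻²·s³) · (kg²·m⁴·s⁻⁶·A⁻²) = kg·m²·s⁻³·A⁻².
kg·m²·s⁻³·A⁻² is the base-SI form of the ohm.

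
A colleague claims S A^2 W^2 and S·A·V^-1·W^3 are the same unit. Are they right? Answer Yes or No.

Left side:
  S = 1/Ω (conductance is reciprocal resistance),
      = kg⁻¹·m⁻²·s³·A².
  W = J/s (power = energy per time),
      = kg·m²·s⁻³.
  So W² = kg²·m⁴·s⁻⁶.
  Combining: S·A²·W² = (kg⁻¹·m⁻²·s³·A²) · A² · (kg²·m⁴·s⁻⁶) = kg·m²·s⁻³·A⁴.
Right side:
  S = kg⁻¹·m⁻²·s³·A².
  V = kg·m²·s⁻³·A⁻¹.
  So V⁻¹ = kg⁻¹·m⁻²·s³·A.
  W = kg·m²·s⁻³.
  So W³ = kg³·m⁶·s⁻⁹.
  Combining: S·A·V⁻¹·W³ = (kg⁻¹·m⁻²·s³·A²) · A · (kg⁻¹·m⁻²·s³·A) · (kg³·m⁶·s⁻⁹) = kg·m²·s⁻³·A⁴.
Both reduce to kg·m²·s⁻³·A⁴.

Yes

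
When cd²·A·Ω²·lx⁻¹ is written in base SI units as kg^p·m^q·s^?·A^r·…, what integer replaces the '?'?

-6

Ω = V/A (resistance = voltage per current),
    = kg·m²·s⁻³·A⁻².
So Ω² = kg²·m⁴·s⁻⁶·A⁻⁴.
lx = lm/m² (illuminance = luminous flux per area),
    = m⁻²·cd.
So lx⁻¹ = m²·cd⁻¹.
Combining: cd²·A·Ω²·lx⁻¹ = cd² · A · (kg²·m⁴·s⁻⁶·A⁻⁴) · (m²·cd⁻¹) = kg²·m⁶·s⁻⁶·A⁻³·cd.
The exponent of s is -6.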